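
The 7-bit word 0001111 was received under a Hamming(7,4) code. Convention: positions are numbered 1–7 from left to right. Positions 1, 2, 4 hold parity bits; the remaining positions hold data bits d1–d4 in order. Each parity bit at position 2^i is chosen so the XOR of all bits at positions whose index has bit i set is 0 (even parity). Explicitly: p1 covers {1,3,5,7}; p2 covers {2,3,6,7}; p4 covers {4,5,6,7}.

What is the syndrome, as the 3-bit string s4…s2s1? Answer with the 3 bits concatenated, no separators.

s1 (pos 1,3,5,7): 0⊕0⊕1⊕1 = 0
s2 (pos 2,3,6,7): 0⊕0⊕1⊕1 = 0
s4 (pos 4,5,6,7): 1⊕1⊕1⊕1 = 0
Syndrome s4…s1 = 000 → no error.

000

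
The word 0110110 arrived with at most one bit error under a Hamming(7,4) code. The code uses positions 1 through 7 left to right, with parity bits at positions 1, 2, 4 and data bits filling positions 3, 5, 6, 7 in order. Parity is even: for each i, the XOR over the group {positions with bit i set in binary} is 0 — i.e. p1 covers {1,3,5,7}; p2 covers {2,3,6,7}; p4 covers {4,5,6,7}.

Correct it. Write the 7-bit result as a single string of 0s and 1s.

0010110

s1 (pos 1,3,5,7): 0⊕1⊕1⊕0 = 0
s2 (pos 2,3,6,7): 1⊕1⊕1⊕0 = 1
s4 (pos 4,5,6,7): 0⊕1⊕1⊕0 = 0
Syndrome s4…s1 = 010 → error at position 2.
Flip position 2: 0110110 → 0010110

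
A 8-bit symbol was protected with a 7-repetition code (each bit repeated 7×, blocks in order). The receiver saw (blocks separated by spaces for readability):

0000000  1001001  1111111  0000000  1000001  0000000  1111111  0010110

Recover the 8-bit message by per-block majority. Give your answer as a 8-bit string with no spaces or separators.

Block 1 (0000000): 0 ones → 0
Block 2 (1001001): 3 ones → 0
Block 3 (1111111): 7 ones → 1
Block 4 (0000000): 0 ones → 0
Block 5 (1000001): 2 ones → 0
Block 6 (0000000): 0 ones → 0
Block 7 (1111111): 7 ones → 1
Block 8 (0010110): 3 ones → 0

00100010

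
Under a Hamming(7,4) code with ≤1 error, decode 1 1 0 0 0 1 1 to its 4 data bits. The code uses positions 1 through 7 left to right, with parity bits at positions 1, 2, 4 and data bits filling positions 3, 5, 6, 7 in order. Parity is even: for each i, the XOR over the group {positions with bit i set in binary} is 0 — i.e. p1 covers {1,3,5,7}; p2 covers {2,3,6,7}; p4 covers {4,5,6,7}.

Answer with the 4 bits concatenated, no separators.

s1 (pos 1,3,5,7): 1⊕0⊕0⊕1 = 0
s2 (pos 2,3,6,7): 1⊕0⊕1⊕1 = 1
s4 (pos 4,5,6,7): 0⊕0⊕1⊕1 = 0
Syndrome s4…s1 = 010 → error at position 2.
Flip position 2: 1100011 → 1000011
Read data bits from positions 3,5,6,7: 0011

0011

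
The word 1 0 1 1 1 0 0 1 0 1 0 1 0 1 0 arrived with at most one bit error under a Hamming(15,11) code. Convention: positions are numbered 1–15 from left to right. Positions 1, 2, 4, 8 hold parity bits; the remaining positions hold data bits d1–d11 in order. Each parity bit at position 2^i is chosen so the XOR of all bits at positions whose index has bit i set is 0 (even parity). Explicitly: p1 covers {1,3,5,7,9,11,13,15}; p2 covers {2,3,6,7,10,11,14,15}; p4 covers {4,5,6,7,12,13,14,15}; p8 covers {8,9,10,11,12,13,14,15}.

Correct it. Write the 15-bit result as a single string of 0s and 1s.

100110010101010

s1 (pos 1,3,5,7,9,11,13,15): 1⊕1⊕1⊕0⊕0⊕0⊕0⊕0 = 1
s2 (pos 2,3,6,7,10,11,14,15): 0⊕1⊕0⊕0⊕1⊕0⊕1⊕0 = 1
s4 (pos 4,5,6,7,12,13,14,15): 1⊕1⊕0⊕0⊕1⊕0⊕1⊕0 = 0
s8 (pos 8,9,10,11,12,13,14,15): 1⊕0⊕1⊕0⊕1⊕0⊕1⊕0 = 0
Syndrome s8…s1 = 0011 → error at position 3.
Flip position 3: 101110010101010 → 100110010101010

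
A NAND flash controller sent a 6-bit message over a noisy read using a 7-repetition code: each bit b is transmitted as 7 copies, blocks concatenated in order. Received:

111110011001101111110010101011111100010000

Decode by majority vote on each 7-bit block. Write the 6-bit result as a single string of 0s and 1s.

Block 1 (1111100): 5 ones → 1
Block 2 (1100110): 4 ones → 1
Block 3 (1111110): 6 ones → 1
Block 4 (0101010): 3 ones → 0
Block 5 (1111110): 6 ones → 1
Block 6 (0010000): 1 one → 0

111010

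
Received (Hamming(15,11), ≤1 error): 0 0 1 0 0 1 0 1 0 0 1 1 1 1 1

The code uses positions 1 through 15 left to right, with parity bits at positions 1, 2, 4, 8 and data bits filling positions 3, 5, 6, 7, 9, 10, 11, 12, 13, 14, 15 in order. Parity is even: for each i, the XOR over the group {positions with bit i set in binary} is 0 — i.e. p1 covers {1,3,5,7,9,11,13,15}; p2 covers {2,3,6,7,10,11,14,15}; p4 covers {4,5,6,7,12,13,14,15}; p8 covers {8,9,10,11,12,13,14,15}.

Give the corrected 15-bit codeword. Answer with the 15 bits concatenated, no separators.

001000010011111

s1 (pos 1,3,5,7,9,11,13,15): 0⊕1⊕0⊕0⊕0⊕1⊕1⊕1 = 0
s2 (pos 2,3,6,7,10,11,14,15): 0⊕1⊕1⊕0⊕0⊕1⊕1⊕1 = 1
s4 (pos 4,5,6,7,12,13,14,15): 0⊕0⊕1⊕0⊕1⊕1⊕1⊕1 = 1
s8 (pos 8,9,10,11,12,13,14,15): 1⊕0⊕0⊕1⊕1⊕1⊕1⊕1 = 0
Syndrome s8…s1 = 0110 → error at position 6.
Flip position 6: 001001010011111 → 001000010011111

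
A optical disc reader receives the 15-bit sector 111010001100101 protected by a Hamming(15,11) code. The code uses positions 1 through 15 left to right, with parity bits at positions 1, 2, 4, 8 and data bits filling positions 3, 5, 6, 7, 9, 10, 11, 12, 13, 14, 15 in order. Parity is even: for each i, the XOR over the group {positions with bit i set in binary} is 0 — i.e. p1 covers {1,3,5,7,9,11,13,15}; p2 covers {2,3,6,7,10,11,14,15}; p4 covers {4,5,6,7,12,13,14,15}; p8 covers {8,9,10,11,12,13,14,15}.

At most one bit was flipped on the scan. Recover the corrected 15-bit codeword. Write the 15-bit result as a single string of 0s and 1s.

111110001100101

s1 (pos 1,3,5,7,9,11,13,15): 1⊕1⊕1⊕0⊕1⊕0⊕1⊕1 = 0
s2 (pos 2,3,6,7,10,11,14,15): 1⊕1⊕0⊕0⊕1⊕0⊕0⊕1 = 0
s4 (pos 4,5,6,7,12,13,14,15): 0⊕1⊕0⊕0⊕0⊕1⊕0⊕1 = 1
s8 (pos 8,9,10,11,12,13,14,15): 0⊕1⊕1⊕0⊕0⊕1⊕0⊕1 = 0
Syndrome s8…s1 = 0100 → error at position 4.
Flip position 4: 111010001100101 → 111110001100101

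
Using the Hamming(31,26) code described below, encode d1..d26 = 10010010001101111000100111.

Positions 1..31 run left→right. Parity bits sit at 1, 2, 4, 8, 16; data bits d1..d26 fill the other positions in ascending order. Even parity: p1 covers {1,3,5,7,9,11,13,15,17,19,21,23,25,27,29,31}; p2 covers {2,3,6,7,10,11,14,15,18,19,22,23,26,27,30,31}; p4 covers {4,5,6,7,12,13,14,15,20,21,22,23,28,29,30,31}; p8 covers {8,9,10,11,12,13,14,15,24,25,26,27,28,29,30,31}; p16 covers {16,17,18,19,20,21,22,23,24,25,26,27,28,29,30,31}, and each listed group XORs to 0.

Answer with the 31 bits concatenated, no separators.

1110001000100011101111000100111

Place data at non-parity positions: p1 p2 1 p4 0 0 1 p8 0 0 1 0 0 0 1 p16 1 0 1 1 1 1 0 0 0 1 0 0 1 1 1
p1 (pos 1,3,5,7,9,11,13,15,17,19,21,23,25,27,29,31): XOR of data positions = 1⊕0⊕1⊕0⊕1⊕0⊕1⊕1⊕1⊕1⊕0⊕0⊕0⊕1⊕1 = 1
p2 (pos 2,3,6,7,10,11,14,15,18,19,22,23,26,27,30,31): XOR of data positions = 1⊕0⊕1⊕0⊕1⊕0⊕1⊕0⊕1⊕1⊕0⊕1⊕0⊕1⊕1 = 1
p4 (pos 4,5,6,7,12,13,14,15,20,21,22,23,28,29,30,31): XOR of data positions = 0⊕0⊕1⊕0⊕0⊕0⊕1⊕1⊕1⊕1⊕0⊕0⊕1⊕1⊕1 = 0
p8 (pos 8,9,10,11,12,13,14,15,24,25,26,27,28,29,30,31): XOR of data positions = 0⊕0⊕1⊕0⊕0⊕0⊕1⊕0⊕0⊕1⊕0⊕0⊕1⊕1⊕1 = 0
p16 (pos 16,17,18,19,20,21,22,23,24,25,26,27,28,29,30,31): XOR of data positions = 1⊕0⊕1⊕1⊕1⊕1⊕0⊕0⊕0⊕1⊕0⊕0⊕1⊕1⊕1 = 1
Codeword: 1110001000100011101111000100111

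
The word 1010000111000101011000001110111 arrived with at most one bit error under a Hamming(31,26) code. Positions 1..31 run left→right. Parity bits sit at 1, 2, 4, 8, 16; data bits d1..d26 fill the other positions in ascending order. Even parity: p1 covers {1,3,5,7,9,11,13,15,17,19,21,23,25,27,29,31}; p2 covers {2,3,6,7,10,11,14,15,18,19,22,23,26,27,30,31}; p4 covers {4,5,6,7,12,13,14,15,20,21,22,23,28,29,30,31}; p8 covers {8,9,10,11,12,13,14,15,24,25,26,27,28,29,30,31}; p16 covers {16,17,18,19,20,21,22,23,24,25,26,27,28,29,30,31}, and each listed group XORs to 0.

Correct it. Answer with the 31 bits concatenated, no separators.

1010000111000101001000001110111

s1 (pos 1,3,5,7,9,11,13,15,17,19,21,23,25,27,29,31): 1⊕1⊕0⊕0⊕1⊕0⊕0⊕0⊕0⊕1⊕0⊕0⊕1⊕1⊕1⊕1 = 0
s2 (pos 2,3,6,7,10,11,14,15,18,19,22,23,26,27,30,31): 0⊕1⊕0⊕0⊕1⊕0⊕1⊕0⊕1⊕1⊕0⊕0⊕1⊕1⊕1⊕1 = 1
s4 (pos 4,5,6,7,12,13,14,15,20,21,22,23,28,29,30,31): 0⊕0⊕0⊕0⊕0⊕0⊕1⊕0⊕0⊕0⊕0⊕0⊕0⊕1⊕1⊕1 = 0
s8 (pos 8,9,10,11,12,13,14,15,24,25,26,27,28,29,30,31): 1⊕1⊕1⊕0⊕0⊕0⊕1⊕0⊕0⊕1⊕1⊕1⊕0⊕1⊕1⊕1 = 0
s16 (pos 16,17,18,19,20,21,22,23,24,25,26,27,28,29,30,31): 1⊕0⊕1⊕1⊕0⊕0⊕0⊕0⊕0⊕1⊕1⊕1⊕0⊕1⊕1⊕1 = 1
Syndrome s16…s1 = 10010 → error at position 18.
Flip position 18: 1010000111000101011000001110111 → 1010000111000101001000001110111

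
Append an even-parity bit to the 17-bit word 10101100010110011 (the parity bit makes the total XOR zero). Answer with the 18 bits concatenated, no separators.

XOR of the 17 data bits: 1⊕0⊕1⊕0⊕1⊕1⊕0⊕0⊕0⊕1⊕0⊕1⊕1⊕0⊕0⊕1⊕1 = 1
Parity bit = 1 (so all 18 bits XOR to 0).

101011000101100111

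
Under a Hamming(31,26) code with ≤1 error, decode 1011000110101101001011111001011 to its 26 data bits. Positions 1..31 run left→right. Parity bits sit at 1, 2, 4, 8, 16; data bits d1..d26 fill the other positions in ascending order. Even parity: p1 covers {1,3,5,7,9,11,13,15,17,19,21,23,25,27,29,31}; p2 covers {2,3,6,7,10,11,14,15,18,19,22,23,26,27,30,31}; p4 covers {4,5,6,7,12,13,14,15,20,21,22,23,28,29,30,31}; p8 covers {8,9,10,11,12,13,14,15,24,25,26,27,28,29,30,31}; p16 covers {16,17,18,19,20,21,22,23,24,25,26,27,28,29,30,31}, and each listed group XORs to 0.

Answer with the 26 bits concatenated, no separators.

10001010110001011111001011

s1 (pos 1,3,5,7,9,11,13,15,17,19,21,23,25,27,29,31): 1⊕1⊕0⊕0⊕1⊕1⊕1⊕0⊕0⊕1⊕1⊕1⊕1⊕0⊕0⊕1 = 0
s2 (pos 2,3,6,7,10,11,14,15,18,19,22,23,26,27,30,31): 0⊕1⊕0⊕0⊕0⊕1⊕1⊕0⊕0⊕1⊕1⊕1⊕0⊕0⊕1⊕1 = 0
s4 (pos 4,5,6,7,12,13,14,15,20,21,22,23,28,29,30,31): 1⊕0⊕0⊕0⊕0⊕1⊕1⊕0⊕0⊕1⊕1⊕1⊕1⊕0⊕1⊕1 = 1
s8 (pos 8,9,10,11,12,13,14,15,24,25,26,27,28,29,30,31): 1⊕1⊕0⊕1⊕0⊕1⊕1⊕0⊕1⊕1⊕0⊕0⊕1⊕0⊕1⊕1 = 0
s16 (pos 16,17,18,19,20,21,22,23,24,25,26,27,28,29,30,31): 1⊕0⊕0⊕1⊕0⊕1⊕1⊕1⊕1⊕1⊕0⊕0⊕1⊕0⊕1⊕1 = 0
Syndrome s16…s1 = 00100 → error at position 4.
Flip position 4: 1011000110101101001011111001011 → 1010000110101101001011111001011
Read data bits from positions 3,5,6,7,9,10,11,12,13,14,15,17,18,19,20,21,22,23,24,25,26,27,28,29,30,31: 10001010110001011111001011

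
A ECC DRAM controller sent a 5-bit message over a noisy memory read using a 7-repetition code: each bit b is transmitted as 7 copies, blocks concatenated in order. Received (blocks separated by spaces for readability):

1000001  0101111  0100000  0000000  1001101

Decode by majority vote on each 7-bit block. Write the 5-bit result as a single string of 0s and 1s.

Block 1 (1000001): 2 ones → 0
Block 2 (0101111): 5 ones → 1
Block 3 (0100000): 1 one → 0
Block 4 (0000000): 0 ones → 0
Block 5 (1001101): 4 ones → 1

01001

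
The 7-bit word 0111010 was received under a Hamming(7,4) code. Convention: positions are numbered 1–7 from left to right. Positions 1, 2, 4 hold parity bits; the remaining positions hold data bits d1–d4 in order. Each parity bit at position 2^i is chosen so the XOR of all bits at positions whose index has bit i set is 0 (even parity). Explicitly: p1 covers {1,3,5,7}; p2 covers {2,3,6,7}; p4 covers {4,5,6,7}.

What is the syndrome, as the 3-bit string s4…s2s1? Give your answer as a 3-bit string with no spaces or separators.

011

s1 (pos 1,3,5,7): 0⊕1⊕0⊕0 = 1
s2 (pos 2,3,6,7): 1⊕1⊕1⊕0 = 1
s4 (pos 4,5,6,7): 1⊕0⊕1⊕0 = 0
Syndrome s4…s1 = 011 → error at position 3.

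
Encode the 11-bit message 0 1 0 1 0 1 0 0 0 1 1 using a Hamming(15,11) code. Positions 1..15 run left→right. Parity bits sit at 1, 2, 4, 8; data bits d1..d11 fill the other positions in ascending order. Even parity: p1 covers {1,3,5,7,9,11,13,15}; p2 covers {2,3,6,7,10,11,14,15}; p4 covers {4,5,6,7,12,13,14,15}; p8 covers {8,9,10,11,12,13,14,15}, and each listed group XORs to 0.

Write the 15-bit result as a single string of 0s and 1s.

Place data at non-parity positions: p1 p2 0 p4 1 0 1 p8 0 1 0 0 0 1 1
p1 (pos 1,3,5,7,9,11,13,15): XOR of data positions = 0⊕1⊕1⊕0⊕0⊕0⊕1 = 1
p2 (pos 2,3,6,7,10,11,14,15): XOR of data positions = 0⊕0⊕1⊕1⊕0⊕1⊕1 = 0
p4 (pos 4,5,6,7,12,13,14,15): XOR of data positions = 1⊕0⊕1⊕0⊕0⊕1⊕1 = 0
p8 (pos 8,9,10,11,12,13,14,15): XOR of data positions = 0⊕1⊕0⊕0⊕0⊕1⊕1 = 1
Codeword: 100010110100011

100010110100011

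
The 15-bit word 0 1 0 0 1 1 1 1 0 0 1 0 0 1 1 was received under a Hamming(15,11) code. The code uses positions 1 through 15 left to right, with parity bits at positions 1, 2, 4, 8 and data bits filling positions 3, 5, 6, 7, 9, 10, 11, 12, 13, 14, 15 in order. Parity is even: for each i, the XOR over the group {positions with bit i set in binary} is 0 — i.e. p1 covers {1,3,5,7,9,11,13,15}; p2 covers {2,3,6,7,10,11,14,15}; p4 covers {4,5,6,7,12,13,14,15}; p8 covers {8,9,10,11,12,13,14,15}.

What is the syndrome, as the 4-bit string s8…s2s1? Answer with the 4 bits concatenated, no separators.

s1 (pos 1,3,5,7,9,11,13,15): 0⊕0⊕1⊕1⊕0⊕1⊕0⊕1 = 0
s2 (pos 2,3,6,7,10,11,14,15): 1⊕0⊕1⊕1⊕0⊕1⊕1⊕1 = 0
s4 (pos 4,5,6,7,12,13,14,15): 0⊕1⊕1⊕1⊕0⊕0⊕1⊕1 = 1
s8 (pos 8,9,10,11,12,13,14,15): 1⊕0⊕0⊕1⊕0⊕0⊕1⊕1 = 0
Syndrome s8…s1 = 0100 → error at position 4.

0100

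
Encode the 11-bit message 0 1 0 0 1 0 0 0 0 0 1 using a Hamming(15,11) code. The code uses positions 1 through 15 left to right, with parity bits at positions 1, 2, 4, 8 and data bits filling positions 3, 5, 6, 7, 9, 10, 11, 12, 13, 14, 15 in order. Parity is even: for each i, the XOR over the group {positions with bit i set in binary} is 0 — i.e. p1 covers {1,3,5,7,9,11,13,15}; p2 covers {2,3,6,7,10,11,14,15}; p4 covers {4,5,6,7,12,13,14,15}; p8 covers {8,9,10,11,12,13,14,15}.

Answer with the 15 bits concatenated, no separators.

110010001000001

Place data at non-parity positions: p1 p2 0 p4 1 0 0 p8 1 0 0 0 0 0 1
p1 (pos 1,3,5,7,9,11,13,15): XOR of data positions = 0⊕1⊕0⊕1⊕0⊕0⊕1 = 1
p2 (pos 2,3,6,7,10,11,14,15): XOR of data positions = 0⊕0⊕0⊕0⊕0⊕0⊕1 = 1
p4 (pos 4,5,6,7,12,13,14,15): XOR of data positions = 1⊕0⊕0⊕0⊕0⊕0⊕1 = 0
p8 (pos 8,9,10,11,12,13,14,15): XOR of data positions = 1⊕0⊕0⊕0⊕0⊕0⊕1 = 0
Codeword: 110010001000001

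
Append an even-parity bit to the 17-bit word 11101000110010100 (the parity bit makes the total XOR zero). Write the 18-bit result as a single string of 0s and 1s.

XOR of the 17 data bits: 1⊕1⊕1⊕0⊕1⊕0⊕0⊕0⊕1⊕1⊕0⊕0⊕1⊕0⊕1⊕0⊕0 = 0
Parity bit = 0 (so all 18 bits XOR to 0).

111010001100101000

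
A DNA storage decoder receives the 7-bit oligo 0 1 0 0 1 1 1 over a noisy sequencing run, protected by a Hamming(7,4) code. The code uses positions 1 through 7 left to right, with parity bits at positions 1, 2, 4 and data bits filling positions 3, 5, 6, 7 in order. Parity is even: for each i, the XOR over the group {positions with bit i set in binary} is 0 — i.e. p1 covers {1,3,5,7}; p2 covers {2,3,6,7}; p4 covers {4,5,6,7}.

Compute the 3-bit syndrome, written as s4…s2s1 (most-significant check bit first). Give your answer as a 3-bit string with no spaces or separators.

110

s1 (pos 1,3,5,7): 0⊕0⊕1⊕1 = 0
s2 (pos 2,3,6,7): 1⊕0⊕1⊕1 = 1
s4 (pos 4,5,6,7): 0⊕1⊕1⊕1 = 1
Syndrome s4…s1 = 110 → error at position 6.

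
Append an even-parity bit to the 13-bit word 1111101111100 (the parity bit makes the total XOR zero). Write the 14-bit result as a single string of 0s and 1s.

11111011111000

XOR of the 13 data bits: 1⊕1⊕1⊕1⊕1⊕0⊕1⊕1⊕1⊕1⊕1⊕0⊕0 = 0
Parity bit = 0 (so all 14 bits XOR to 0).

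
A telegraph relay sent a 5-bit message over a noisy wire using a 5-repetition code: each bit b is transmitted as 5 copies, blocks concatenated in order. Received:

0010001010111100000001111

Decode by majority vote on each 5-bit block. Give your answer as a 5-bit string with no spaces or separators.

Block 1 (00100): 1 one → 0
Block 2 (01010): 2 ones → 0
Block 3 (11110): 4 ones → 1
Block 4 (00000): 0 ones → 0
Block 5 (01111): 4 ones → 1

00101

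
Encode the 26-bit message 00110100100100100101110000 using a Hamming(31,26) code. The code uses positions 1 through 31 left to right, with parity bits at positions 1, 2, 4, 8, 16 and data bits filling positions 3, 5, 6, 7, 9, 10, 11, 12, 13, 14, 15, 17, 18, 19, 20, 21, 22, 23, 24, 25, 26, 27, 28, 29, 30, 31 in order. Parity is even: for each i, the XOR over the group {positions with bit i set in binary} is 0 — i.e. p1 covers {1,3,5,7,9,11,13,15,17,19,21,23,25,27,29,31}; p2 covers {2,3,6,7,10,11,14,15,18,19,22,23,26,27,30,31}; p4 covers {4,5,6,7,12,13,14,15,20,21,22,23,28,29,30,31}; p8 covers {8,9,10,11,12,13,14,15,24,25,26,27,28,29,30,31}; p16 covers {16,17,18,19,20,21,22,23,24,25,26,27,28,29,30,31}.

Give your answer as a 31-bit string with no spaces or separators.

0001011101001000100100101110000

Place data at non-parity positions: p1 p2 0 p4 0 1 1 p8 0 1 0 0 1 0 0 p16 1 0 0 1 0 0 1 0 1 1 1 0 0 0 0
p1 (pos 1,3,5,7,9,11,13,15,17,19,21,23,25,27,29,31): XOR of data positions = 0⊕0⊕1⊕0⊕0⊕1⊕0⊕1⊕0⊕0⊕1⊕1⊕1⊕0⊕0 = 0
p2 (pos 2,3,6,7,10,11,14,15,18,19,22,23,26,27,30,31): XOR of data positions = 0⊕1⊕1⊕1⊕0⊕0⊕0⊕0⊕0⊕0⊕1⊕1⊕1⊕0⊕0 = 0
p4 (pos 4,5,6,7,12,13,14,15,20,21,22,23,28,29,30,31): XOR of data positions = 0⊕1⊕1⊕0⊕1⊕0⊕0⊕1⊕0⊕0⊕1⊕0⊕0⊕0⊕0 = 1
p8 (pos 8,9,10,11,12,13,14,15,24,25,26,27,28,29,30,31): XOR of data positions = 0⊕1⊕0⊕0⊕1⊕0⊕0⊕0⊕1⊕1⊕1⊕0⊕0⊕0⊕0 = 1
p16 (pos 16,17,18,19,20,21,22,23,24,25,26,27,28,29,30,31): XOR of data positions = 1⊕0⊕0⊕1⊕0⊕0⊕1⊕0⊕1⊕1⊕1⊕0⊕0⊕0⊕0 = 0
Codeword: 0001011101001000100100101110000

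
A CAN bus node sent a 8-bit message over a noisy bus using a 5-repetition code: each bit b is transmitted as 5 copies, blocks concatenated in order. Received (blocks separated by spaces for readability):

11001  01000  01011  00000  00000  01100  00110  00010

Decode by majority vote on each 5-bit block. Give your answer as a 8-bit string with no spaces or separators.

10100000

Block 1 (11001): 3 ones → 1
Block 2 (01000): 1 one → 0
Block 3 (01011): 3 ones → 1
Block 4 (00000): 0 ones → 0
Block 5 (00000): 0 ones → 0
Block 6 (01100): 2 ones → 0
Block 7 (00110): 2 ones → 0
Block 8 (00010): 1 one → 0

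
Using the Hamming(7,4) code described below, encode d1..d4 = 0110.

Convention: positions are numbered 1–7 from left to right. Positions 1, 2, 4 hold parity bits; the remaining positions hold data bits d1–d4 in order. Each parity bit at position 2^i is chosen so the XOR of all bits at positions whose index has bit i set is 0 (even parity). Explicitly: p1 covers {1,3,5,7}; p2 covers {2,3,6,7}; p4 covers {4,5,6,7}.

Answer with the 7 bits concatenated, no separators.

1100110

Place data at non-parity positions: p1 p2 0 p4 1 1 0
p1 (pos 1,3,5,7): XOR of data positions = 0⊕1⊕0 = 1
p2 (pos 2,3,6,7): XOR of data positions = 0⊕1⊕0 = 1
p4 (pos 4,5,6,7): XOR of data positions = 1⊕1⊕0 = 0
Codeword: 1100110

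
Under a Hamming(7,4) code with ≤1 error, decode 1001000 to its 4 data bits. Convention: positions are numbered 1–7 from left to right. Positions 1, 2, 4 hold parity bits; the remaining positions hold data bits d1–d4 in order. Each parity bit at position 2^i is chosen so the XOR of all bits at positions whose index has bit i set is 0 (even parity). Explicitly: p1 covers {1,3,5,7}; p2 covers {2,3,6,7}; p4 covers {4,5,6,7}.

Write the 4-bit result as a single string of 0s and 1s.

s1 (pos 1,3,5,7): 1⊕0⊕0⊕0 = 1
s2 (pos 2,3,6,7): 0⊕0⊕0⊕0 = 0
s4 (pos 4,5,6,7): 1⊕0⊕0⊕0 = 1
Syndrome s4…s1 = 101 → error at position 5.
Flip position 5: 1001000 → 1001100
Read data bits from positions 3,5,6,7: 0100

0100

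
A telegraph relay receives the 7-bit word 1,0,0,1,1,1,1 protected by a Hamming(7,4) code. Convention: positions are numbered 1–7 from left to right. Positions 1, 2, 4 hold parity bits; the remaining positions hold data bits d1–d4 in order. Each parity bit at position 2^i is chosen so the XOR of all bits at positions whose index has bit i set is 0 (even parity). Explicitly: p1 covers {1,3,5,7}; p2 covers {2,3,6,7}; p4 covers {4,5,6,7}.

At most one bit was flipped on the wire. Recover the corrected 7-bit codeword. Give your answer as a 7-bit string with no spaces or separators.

0001111

s1 (pos 1,3,5,7): 1⊕0⊕1⊕1 = 1
s2 (pos 2,3,6,7): 0⊕0⊕1⊕1 = 0
s4 (pos 4,5,6,7): 1⊕1⊕1⊕1 = 0
Syndrome s4…s1 = 001 → error at position 1.
Flip position 1: 1001111 → 0001111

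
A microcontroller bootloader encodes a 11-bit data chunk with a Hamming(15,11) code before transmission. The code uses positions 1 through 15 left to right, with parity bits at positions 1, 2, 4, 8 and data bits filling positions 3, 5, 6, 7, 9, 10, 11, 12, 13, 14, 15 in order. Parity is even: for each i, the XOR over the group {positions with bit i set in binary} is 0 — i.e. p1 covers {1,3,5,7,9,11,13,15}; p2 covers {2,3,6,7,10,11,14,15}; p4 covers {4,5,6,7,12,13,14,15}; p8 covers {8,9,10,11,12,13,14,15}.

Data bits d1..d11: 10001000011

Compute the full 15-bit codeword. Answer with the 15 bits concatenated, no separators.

111000011000011

Place data at non-parity positions: p1 p2 1 p4 0 0 0 p8 1 0 0 0 0 1 1
p1 (pos 1,3,5,7,9,11,13,15): XOR of data positions = 1⊕0⊕0⊕1⊕0⊕0⊕1 = 1
p2 (pos 2,3,6,7,10,11,14,15): XOR of data positions = 1⊕0⊕0⊕0⊕0⊕1⊕1 = 1
p4 (pos 4,5,6,7,12,13,14,15): XOR of data positions = 0⊕0⊕0⊕0⊕0⊕1⊕1 = 0
p8 (pos 8,9,10,11,12,13,14,15): XOR of data positions = 1⊕0⊕0⊕0⊕0⊕1⊕1 = 1
Codeword: 111000011000011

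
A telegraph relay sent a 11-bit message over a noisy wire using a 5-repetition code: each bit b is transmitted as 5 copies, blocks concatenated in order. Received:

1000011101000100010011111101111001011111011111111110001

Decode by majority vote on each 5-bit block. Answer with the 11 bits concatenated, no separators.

Block 1 (10000): 1 one → 0
Block 2 (11101): 4 ones → 1
Block 3 (00010): 1 one → 0
Block 4 (00100): 1 one → 0
Block 5 (11111): 5 ones → 1
Block 6 (10111): 4 ones → 1
Block 7 (10010): 2 ones → 0
Block 8 (11111): 5 ones → 1
Block 9 (01111): 4 ones → 1
Block 10 (11111): 5 ones → 1
Block 11 (10001): 2 ones → 0

01001101110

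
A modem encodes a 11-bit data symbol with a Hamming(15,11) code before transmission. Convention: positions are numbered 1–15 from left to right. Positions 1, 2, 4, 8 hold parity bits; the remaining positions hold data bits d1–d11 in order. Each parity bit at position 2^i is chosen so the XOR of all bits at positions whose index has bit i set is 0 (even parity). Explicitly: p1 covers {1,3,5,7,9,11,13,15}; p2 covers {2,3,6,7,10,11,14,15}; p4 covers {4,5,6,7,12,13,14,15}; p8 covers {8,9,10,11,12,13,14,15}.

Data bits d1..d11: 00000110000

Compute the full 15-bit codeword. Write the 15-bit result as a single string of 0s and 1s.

100000000110000

Place data at non-parity positions: p1 p2 0 p4 0 0 0 p8 0 1 1 0 0 0 0
p1 (pos 1,3,5,7,9,11,13,15): XOR of data positions = 0⊕0⊕0⊕0⊕1⊕0⊕0 = 1
p2 (pos 2,3,6,7,10,11,14,15): XOR of data positions = 0⊕0⊕0⊕1⊕1⊕0⊕0 = 0
p4 (pos 4,5,6,7,12,13,14,15): XOR of data positions = 0⊕0⊕0⊕0⊕0⊕0⊕0 = 0
p8 (pos 8,9,10,11,12,13,14,15): XOR of data positions = 0⊕1⊕1⊕0⊕0⊕0⊕0 = 0
Codeword: 100000000110000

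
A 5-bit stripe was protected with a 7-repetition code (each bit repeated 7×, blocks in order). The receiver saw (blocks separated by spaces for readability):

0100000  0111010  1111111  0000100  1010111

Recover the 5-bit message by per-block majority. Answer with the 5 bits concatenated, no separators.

Block 1 (0100000): 1 one → 0
Block 2 (0111010): 4 ones → 1
Block 3 (1111111): 7 ones → 1
Block 4 (0000100): 1 one → 0
Block 5 (1010111): 5 ones → 1

01101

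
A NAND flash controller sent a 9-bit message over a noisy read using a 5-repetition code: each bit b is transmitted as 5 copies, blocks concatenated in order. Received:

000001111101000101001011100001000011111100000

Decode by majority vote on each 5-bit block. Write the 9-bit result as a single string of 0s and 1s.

010010010

Block 1 (00000): 0 ones → 0
Block 2 (11111): 5 ones → 1
Block 3 (01000): 1 one → 0
Block 4 (10100): 2 ones → 0
Block 5 (10111): 4 ones → 1
Block 6 (00001): 1 one → 0
Block 7 (00001): 1 one → 0
Block 8 (11111): 5 ones → 1
Block 9 (00000): 0 ones → 0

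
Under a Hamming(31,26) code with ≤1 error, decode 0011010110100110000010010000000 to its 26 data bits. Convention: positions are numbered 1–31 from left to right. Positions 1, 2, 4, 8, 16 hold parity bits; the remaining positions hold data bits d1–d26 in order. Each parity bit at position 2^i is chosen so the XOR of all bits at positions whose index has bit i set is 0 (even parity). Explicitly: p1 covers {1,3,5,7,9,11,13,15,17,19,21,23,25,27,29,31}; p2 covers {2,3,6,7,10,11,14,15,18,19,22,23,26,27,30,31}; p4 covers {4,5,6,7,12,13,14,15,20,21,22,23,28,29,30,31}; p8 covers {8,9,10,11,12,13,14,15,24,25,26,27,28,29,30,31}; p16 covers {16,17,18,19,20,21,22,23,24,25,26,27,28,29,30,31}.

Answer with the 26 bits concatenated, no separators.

s1 (pos 1,3,5,7,9,11,13,15,17,19,21,23,25,27,29,31): 0⊕1⊕0⊕0⊕1⊕1⊕0⊕1⊕0⊕0⊕1⊕0⊕0⊕0⊕0⊕0 = 1
s2 (pos 2,3,6,7,10,11,14,15,18,19,22,23,26,27,30,31): 0⊕1⊕1⊕0⊕0⊕1⊕1⊕1⊕0⊕0⊕0⊕0⊕0⊕0⊕0⊕0 = 1
s4 (pos 4,5,6,7,12,13,14,15,20,21,22,23,28,29,30,31): 1⊕0⊕1⊕0⊕0⊕0⊕1⊕1⊕0⊕1⊕0⊕0⊕0⊕0⊕0⊕0 = 1
s8 (pos 8,9,10,11,12,13,14,15,24,25,26,27,28,29,30,31): 1⊕1⊕0⊕1⊕0⊕0⊕1⊕1⊕1⊕0⊕0⊕0⊕0⊕0⊕0⊕0 = 0
s16 (pos 16,17,18,19,20,21,22,23,24,25,26,27,28,29,30,31): 0⊕0⊕0⊕0⊕0⊕1⊕0⊕0⊕1⊕0⊕0⊕0⊕0⊕0⊕0⊕0 = 0
Syndrome s16…s1 = 00111 → error at position 7.
Flip position 7: 0011010110100110000010010000000 → 0011011110100110000010010000000
Read data bits from positions 3,5,6,7,9,10,11,12,13,14,15,17,18,19,20,21,22,23,24,25,26,27,28,29,30,31: 10111010011000010010000000

10111010011000010010000000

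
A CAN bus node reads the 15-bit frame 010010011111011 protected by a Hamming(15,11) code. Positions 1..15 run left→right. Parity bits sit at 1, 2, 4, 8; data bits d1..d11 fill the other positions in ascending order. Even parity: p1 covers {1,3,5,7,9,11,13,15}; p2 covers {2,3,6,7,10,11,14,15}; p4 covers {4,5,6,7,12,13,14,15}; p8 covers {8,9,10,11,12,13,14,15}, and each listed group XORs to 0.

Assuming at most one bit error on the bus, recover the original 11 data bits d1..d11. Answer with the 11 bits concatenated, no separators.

01001011011

s1 (pos 1,3,5,7,9,11,13,15): 0⊕0⊕1⊕0⊕1⊕1⊕0⊕1 = 0
s2 (pos 2,3,6,7,10,11,14,15): 1⊕0⊕0⊕0⊕1⊕1⊕1⊕1 = 1
s4 (pos 4,5,6,7,12,13,14,15): 0⊕1⊕0⊕0⊕1⊕0⊕1⊕1 = 0
s8 (pos 8,9,10,11,12,13,14,15): 1⊕1⊕1⊕1⊕1⊕0⊕1⊕1 = 1
Syndrome s8…s1 = 1010 → error at position 10.
Flip position 10: 010010011111011 → 010010011011011
Read data bits from positions 3,5,6,7,9,10,11,12,13,14,15: 01001011011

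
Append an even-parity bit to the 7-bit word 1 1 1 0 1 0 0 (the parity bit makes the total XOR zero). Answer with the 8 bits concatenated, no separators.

XOR of the 7 data bits: 1⊕1⊕1⊕0⊕1⊕0⊕0 = 0
Parity bit = 0 (so all 8 bits XOR to 0).

11101000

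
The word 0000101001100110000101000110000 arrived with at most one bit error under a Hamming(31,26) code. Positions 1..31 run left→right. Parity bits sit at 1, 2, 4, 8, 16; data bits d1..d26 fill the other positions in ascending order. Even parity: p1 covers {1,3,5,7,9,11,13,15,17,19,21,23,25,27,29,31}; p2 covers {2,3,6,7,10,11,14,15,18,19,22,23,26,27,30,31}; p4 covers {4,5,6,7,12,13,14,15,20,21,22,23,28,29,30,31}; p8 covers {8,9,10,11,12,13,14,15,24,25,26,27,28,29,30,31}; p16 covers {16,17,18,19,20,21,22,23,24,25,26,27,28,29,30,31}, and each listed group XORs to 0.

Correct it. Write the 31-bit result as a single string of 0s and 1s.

s1 (pos 1,3,5,7,9,11,13,15,17,19,21,23,25,27,29,31): 0⊕0⊕1⊕1⊕0⊕1⊕0⊕1⊕0⊕0⊕0⊕0⊕0⊕1⊕0⊕0 = 1
s2 (pos 2,3,6,7,10,11,14,15,18,19,22,23,26,27,30,31): 0⊕0⊕0⊕1⊕1⊕1⊕1⊕1⊕0⊕0⊕1⊕0⊕1⊕1⊕0⊕0 = 0
s4 (pos 4,5,6,7,12,13,14,15,20,21,22,23,28,29,30,31): 0⊕1⊕0⊕1⊕0⊕0⊕1⊕1⊕1⊕0⊕1⊕0⊕0⊕0⊕0⊕0 = 0
s8 (pos 8,9,10,11,12,13,14,15,24,25,26,27,28,29,30,31): 0⊕0⊕1⊕1⊕0⊕0⊕1⊕1⊕0⊕0⊕1⊕1⊕0⊕0⊕0⊕0 = 0
s16 (pos 16,17,18,19,20,21,22,23,24,25,26,27,28,29,30,31): 0⊕0⊕0⊕0⊕1⊕0⊕1⊕0⊕0⊕0⊕1⊕1⊕0⊕0⊕0⊕0 = 0
Syndrome s16…s1 = 00001 → error at position 1.
Flip position 1: 0000101001100110000101000110000 → 1000101001100110000101000110000

1000101001100110000101000110000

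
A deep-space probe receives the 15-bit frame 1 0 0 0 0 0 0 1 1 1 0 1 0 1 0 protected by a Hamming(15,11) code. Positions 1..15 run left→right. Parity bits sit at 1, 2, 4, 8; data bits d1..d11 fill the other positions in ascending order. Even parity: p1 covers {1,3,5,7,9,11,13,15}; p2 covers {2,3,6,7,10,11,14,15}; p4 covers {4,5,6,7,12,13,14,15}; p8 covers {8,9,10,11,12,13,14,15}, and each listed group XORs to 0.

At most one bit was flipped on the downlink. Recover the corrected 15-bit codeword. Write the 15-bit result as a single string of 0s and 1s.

s1 (pos 1,3,5,7,9,11,13,15): 1⊕0⊕0⊕0⊕1⊕0⊕0⊕0 = 0
s2 (pos 2,3,6,7,10,11,14,15): 0⊕0⊕0⊕0⊕1⊕0⊕1⊕0 = 0
s4 (pos 4,5,6,7,12,13,14,15): 0⊕0⊕0⊕0⊕1⊕0⊕1⊕0 = 0
s8 (pos 8,9,10,11,12,13,14,15): 1⊕1⊕1⊕0⊕1⊕0⊕1⊕0 = 1
Syndrome s8…s1 = 1000 → error at position 8.
Flip position 8: 100000011101010 → 100000001101010

100000001101010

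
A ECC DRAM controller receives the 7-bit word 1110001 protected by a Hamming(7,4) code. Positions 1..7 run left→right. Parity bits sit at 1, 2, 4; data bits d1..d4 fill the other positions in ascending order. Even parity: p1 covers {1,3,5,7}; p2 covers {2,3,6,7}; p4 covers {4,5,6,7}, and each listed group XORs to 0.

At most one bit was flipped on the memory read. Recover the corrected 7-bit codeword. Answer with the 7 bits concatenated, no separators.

s1 (pos 1,3,5,7): 1⊕1⊕0⊕1 = 1
s2 (pos 2,3,6,7): 1⊕1⊕0⊕1 = 1
s4 (pos 4,5,6,7): 0⊕0⊕0⊕1 = 1
Syndrome s4…s1 = 111 → error at position 7.
Flip position 7: 1110001 → 1110000

1110000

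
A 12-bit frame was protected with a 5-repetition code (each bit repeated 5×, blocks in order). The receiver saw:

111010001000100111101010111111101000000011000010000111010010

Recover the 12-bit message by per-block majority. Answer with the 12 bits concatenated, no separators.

100111000010

Block 1 (11101): 4 ones → 1
Block 2 (00010): 1 one → 0
Block 3 (00100): 1 one → 0
Block 4 (11110): 4 ones → 1
Block 5 (10101): 3 ones → 1
Block 6 (11111): 5 ones → 1
Block 7 (10100): 2 ones → 0
Block 8 (00000): 0 ones → 0
Block 9 (11000): 2 ones → 0
Block 10 (01000): 1 one → 0
Block 11 (01110): 3 ones → 1
Block 12 (10010): 2 ones → 0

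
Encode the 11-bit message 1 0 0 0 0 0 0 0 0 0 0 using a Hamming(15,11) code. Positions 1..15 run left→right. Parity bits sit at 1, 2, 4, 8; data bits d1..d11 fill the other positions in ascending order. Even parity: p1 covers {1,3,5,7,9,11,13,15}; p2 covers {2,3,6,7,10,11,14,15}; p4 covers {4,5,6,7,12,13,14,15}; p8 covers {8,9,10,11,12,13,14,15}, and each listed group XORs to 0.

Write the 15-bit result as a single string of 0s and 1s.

111000000000000

Place data at non-parity positions: p1 p2 1 p4 0 0 0 p8 0 0 0 0 0 0 0
p1 (pos 1,3,5,7,9,11,13,15): XOR of data positions = 1⊕0⊕0⊕0⊕0⊕0⊕0 = 1
p2 (pos 2,3,6,7,10,11,14,15): XOR of data positions = 1⊕0⊕0⊕0⊕0⊕0⊕0 = 1
p4 (pos 4,5,6,7,12,13,14,15): XOR of data positions = 0⊕0⊕0⊕0⊕0⊕0⊕0 = 0
p8 (pos 8,9,10,11,12,13,14,15): XOR of data positions = 0⊕0⊕0⊕0⊕0⊕0⊕0 = 0
Codeword: 111000000000000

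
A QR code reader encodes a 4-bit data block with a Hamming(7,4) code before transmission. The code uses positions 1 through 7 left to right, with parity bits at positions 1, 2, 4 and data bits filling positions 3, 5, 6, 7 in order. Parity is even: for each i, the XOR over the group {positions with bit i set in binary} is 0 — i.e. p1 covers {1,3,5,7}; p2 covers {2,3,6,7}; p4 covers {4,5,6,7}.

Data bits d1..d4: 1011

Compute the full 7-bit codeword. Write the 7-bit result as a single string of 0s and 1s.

Place data at non-parity positions: p1 p2 1 p4 0 1 1
p1 (pos 1,3,5,7): XOR of data positions = 1⊕0⊕1 = 0
p2 (pos 2,3,6,7): XOR of data positions = 1⊕1⊕1 = 1
p4 (pos 4,5,6,7): XOR of data positions = 0⊕1⊕1 = 0
Codeword: 0110011

0110011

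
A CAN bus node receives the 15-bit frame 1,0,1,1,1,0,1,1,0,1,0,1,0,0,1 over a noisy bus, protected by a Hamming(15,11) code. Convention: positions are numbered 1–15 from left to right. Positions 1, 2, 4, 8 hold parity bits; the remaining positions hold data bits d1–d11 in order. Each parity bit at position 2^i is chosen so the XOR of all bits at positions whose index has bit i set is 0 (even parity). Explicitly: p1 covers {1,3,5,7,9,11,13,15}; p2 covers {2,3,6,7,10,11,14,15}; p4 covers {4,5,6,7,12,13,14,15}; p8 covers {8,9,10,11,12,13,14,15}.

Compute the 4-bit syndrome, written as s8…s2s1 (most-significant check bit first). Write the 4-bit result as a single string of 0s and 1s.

s1 (pos 1,3,5,7,9,11,13,15): 1⊕1⊕1⊕1⊕0⊕0⊕0⊕1 = 1
s2 (pos 2,3,6,7,10,11,14,15): 0⊕1⊕0⊕1⊕1⊕0⊕0⊕1 = 0
s4 (pos 4,5,6,7,12,13,14,15): 1⊕1⊕0⊕1⊕1⊕0⊕0⊕1 = 1
s8 (pos 8,9,10,11,12,13,14,15): 1⊕0⊕1⊕0⊕1⊕0⊕0⊕1 = 0
Syndrome s8…s1 = 0101 → error at position 5.

0101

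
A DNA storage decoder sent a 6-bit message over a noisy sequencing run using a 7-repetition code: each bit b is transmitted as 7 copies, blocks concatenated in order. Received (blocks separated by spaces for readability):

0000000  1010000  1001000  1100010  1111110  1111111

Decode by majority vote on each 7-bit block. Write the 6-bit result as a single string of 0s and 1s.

000011

Block 1 (0000000): 0 ones → 0
Block 2 (1010000): 2 ones → 0
Block 3 (1001000): 2 ones → 0
Block 4 (1100010): 3 ones → 0
Block 5 (1111110): 6 ones → 1
Block 6 (1111111): 7 ones → 1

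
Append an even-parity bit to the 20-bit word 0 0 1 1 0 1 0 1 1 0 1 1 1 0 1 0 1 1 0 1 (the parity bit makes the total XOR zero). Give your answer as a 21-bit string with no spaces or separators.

XOR of the 20 data bits: 0⊕0⊕1⊕1⊕0⊕1⊕0⊕1⊕1⊕0⊕1⊕1⊕1⊕0⊕1⊕0⊕1⊕1⊕0⊕1 = 0
Parity bit = 0 (so all 21 bits XOR to 0).

001101011011101011010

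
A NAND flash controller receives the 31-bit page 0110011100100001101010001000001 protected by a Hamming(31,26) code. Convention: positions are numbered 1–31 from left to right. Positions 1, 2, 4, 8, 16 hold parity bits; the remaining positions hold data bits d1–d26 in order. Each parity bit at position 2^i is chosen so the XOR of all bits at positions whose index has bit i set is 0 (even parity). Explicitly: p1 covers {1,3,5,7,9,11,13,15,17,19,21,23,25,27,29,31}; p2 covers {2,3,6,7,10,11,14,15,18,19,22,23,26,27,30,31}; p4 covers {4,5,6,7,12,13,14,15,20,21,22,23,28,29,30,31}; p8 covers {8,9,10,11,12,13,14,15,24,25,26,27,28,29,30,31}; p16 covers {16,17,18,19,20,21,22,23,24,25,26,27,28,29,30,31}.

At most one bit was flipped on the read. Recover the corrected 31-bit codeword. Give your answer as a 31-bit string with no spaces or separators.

0010011100100001101010001000001

s1 (pos 1,3,5,7,9,11,13,15,17,19,21,23,25,27,29,31): 0⊕1⊕0⊕1⊕0⊕1⊕0⊕0⊕1⊕1⊕1⊕0⊕1⊕0⊕0⊕1 = 0
s2 (pos 2,3,6,7,10,11,14,15,18,19,22,23,26,27,30,31): 1⊕1⊕1⊕1⊕0⊕1⊕0⊕0⊕0⊕1⊕0⊕0⊕0⊕0⊕0⊕1 = 1
s4 (pos 4,5,6,7,12,13,14,15,20,21,22,23,28,29,30,31): 0⊕0⊕1⊕1⊕0⊕0⊕0⊕0⊕0⊕1⊕0⊕0⊕0⊕0⊕0⊕1 = 0
s8 (pos 8,9,10,11,12,13,14,15,24,25,26,27,28,29,30,31): 1⊕0⊕0⊕1⊕0⊕0⊕0⊕0⊕0⊕1⊕0⊕0⊕0⊕0⊕0⊕1 = 0
s16 (pos 16,17,18,19,20,21,22,23,24,25,26,27,28,29,30,31): 1⊕1⊕0⊕1⊕0⊕1⊕0⊕0⊕0⊕1⊕0⊕0⊕0⊕0⊕0⊕1 = 0
Syndrome s16…s1 = 00010 → error at position 2.
Flip position 2: 0110011100100001101010001000001 → 0010011100100001101010001000001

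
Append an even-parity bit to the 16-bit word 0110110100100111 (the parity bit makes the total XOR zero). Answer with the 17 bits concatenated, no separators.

XOR of the 16 data bits: 0⊕1⊕1⊕0⊕1⊕1⊕0⊕1⊕0⊕0⊕1⊕0⊕0⊕1⊕1⊕1 = 1
Parity bit = 1 (so all 17 bits XOR to 0).

01101101001001111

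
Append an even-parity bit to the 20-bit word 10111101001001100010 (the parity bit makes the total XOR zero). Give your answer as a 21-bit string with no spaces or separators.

101111010010011000100

XOR of the 20 data bits: 1⊕0⊕1⊕1⊕1⊕1⊕0⊕1⊕0⊕0⊕1⊕0⊕0⊕1⊕1⊕0⊕0⊕0⊕1⊕0 = 0
Parity bit = 0 (so all 21 bits XOR to 0).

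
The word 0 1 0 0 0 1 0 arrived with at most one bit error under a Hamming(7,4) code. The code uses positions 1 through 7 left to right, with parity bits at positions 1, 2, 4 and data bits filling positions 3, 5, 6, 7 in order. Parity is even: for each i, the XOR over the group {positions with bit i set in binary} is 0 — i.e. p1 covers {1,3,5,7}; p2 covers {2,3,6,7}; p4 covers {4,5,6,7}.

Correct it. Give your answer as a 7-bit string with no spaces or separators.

s1 (pos 1,3,5,7): 0⊕0⊕0⊕0 = 0
s2 (pos 2,3,6,7): 1⊕0⊕1⊕0 = 0
s4 (pos 4,5,6,7): 0⊕0⊕1⊕0 = 1
Syndrome s4…s1 = 100 → error at position 4.
Flip position 4: 0100010 → 0101010

0101010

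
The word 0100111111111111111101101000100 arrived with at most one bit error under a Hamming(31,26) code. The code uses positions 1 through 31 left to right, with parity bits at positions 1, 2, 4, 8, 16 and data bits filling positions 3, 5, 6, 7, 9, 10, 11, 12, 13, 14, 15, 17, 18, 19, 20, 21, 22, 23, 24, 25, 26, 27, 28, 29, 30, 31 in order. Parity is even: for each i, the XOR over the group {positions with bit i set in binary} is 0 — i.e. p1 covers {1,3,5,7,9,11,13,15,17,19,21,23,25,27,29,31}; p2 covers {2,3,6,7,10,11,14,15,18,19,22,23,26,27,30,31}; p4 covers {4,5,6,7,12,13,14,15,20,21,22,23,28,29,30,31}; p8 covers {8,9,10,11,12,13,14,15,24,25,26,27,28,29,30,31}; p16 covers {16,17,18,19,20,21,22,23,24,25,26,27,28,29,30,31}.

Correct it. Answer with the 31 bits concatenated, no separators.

0100111111111111111101001000100

s1 (pos 1,3,5,7,9,11,13,15,17,19,21,23,25,27,29,31): 0⊕0⊕1⊕1⊕1⊕1⊕1⊕1⊕1⊕1⊕0⊕1⊕1⊕0⊕1⊕0 = 1
s2 (pos 2,3,6,7,10,11,14,15,18,19,22,23,26,27,30,31): 1⊕0⊕1⊕1⊕1⊕1⊕1⊕1⊕1⊕1⊕1⊕1⊕0⊕0⊕0⊕0 = 1
s4 (pos 4,5,6,7,12,13,14,15,20,21,22,23,28,29,30,31): 0⊕1⊕1⊕1⊕1⊕1⊕1⊕1⊕1⊕0⊕1⊕1⊕0⊕1⊕0⊕0 = 1
s8 (pos 8,9,10,11,12,13,14,15,24,25,26,27,28,29,30,31): 1⊕1⊕1⊕1⊕1⊕1⊕1⊕1⊕0⊕1⊕0⊕0⊕0⊕1⊕0⊕0 = 0
s16 (pos 16,17,18,19,20,21,22,23,24,25,26,27,28,29,30,31): 1⊕1⊕1⊕1⊕1⊕0⊕1⊕1⊕0⊕1⊕0⊕0⊕0⊕1⊕0⊕0 = 1
Syndrome s16…s1 = 10111 → error at position 23.
Flip position 23: 0100111111111111111101101000100 → 0100111111111111111101001000100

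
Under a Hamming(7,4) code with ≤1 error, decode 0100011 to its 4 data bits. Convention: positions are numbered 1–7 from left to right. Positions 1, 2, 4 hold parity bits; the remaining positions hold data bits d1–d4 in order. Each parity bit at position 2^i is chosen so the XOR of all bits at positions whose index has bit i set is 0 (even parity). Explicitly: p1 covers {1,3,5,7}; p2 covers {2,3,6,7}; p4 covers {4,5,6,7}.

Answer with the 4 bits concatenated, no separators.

s1 (pos 1,3,5,7): 0⊕0⊕0⊕1 = 1
s2 (pos 2,3,6,7): 1⊕0⊕1⊕1 = 1
s4 (pos 4,5,6,7): 0⊕0⊕1⊕1 = 0
Syndrome s4…s1 = 011 → error at position 3.
Flip position 3: 0100011 → 0110011
Read data bits from positions 3,5,6,7: 1011

1011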